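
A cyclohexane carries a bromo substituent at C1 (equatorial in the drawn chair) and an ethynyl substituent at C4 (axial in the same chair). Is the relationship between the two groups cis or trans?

cis

C1 and C4 have opposite parity, so their axial bonds point in opposite directions.
With opposite-parity carbons, two substituents on the same face are one axial and one equatorial; opposite faces give both axial or both equatorial.
Here the groups are equatorial/axial → same face → cis.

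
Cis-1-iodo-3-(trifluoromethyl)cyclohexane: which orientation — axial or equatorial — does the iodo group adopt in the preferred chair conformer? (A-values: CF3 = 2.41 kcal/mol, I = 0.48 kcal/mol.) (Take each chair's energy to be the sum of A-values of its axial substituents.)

equatorial

C1 and C3 have the same parity, so for the cis isomer the two substituents are e,e in one chair and a,a in the other.
Chair I (trifluoromethyl axial, iodo axial): E = 2.89 kcal/mol.
Chair II (trifluoromethyl equatorial, iodo equatorial): E = 0.00 kcal/mol.
Chair II is the more stable (lower-energy) conformer, and in that chair the iodo group is equatorial.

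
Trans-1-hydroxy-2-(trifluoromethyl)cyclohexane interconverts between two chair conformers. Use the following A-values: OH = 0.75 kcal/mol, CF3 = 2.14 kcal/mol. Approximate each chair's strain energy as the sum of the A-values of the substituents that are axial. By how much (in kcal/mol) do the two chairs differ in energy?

C1 and C2 have opposite parity, so for the trans isomer the two substituents are e,e in one chair and a,a in the other.
Chair I (hydroxyl axial, trifluoromethyl axial): E = 2.89 kcal/mol.
Chair II (hydroxyl equatorial, trifluoromethyl equatorial): E = 0.00 kcal/mol.
ΔE = 2.89 − 0.00 = 2.89 kcal/mol; chair II is more stable.

2.89 kcal/mol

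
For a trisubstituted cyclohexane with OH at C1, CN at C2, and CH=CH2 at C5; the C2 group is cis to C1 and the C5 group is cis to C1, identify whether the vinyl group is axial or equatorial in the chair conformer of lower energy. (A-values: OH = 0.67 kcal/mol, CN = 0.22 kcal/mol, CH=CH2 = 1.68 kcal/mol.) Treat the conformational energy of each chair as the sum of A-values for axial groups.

Chair I (hydroxyl axial, cyano equatorial, vinyl axial): E = 2.35 kcal/mol.
Chair II (hydroxyl equatorial, cyano axial, vinyl equatorial): E = 0.22 kcal/mol.
Chair II is the more stable (lower-energy) conformer, and in that chair the vinyl group is equatorial.

equatorial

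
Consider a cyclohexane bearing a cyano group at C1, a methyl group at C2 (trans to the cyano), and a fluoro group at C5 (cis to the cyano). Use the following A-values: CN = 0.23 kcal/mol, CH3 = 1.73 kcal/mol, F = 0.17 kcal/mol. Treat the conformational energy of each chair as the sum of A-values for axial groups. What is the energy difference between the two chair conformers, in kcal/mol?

2.13 kcal/mol

Chair I (cyano axial, methyl axial, fluoro axial): E = 2.13 kcal/mol.
Chair II (cyano equatorial, methyl equatorial, fluoro equatorial): E = 0.00 kcal/mol.
ΔE = 2.13 − 0.00 = 2.13 kcal/mol; chair II is more stable.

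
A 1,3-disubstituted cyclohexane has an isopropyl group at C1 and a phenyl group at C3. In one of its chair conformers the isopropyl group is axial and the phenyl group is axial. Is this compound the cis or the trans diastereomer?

cis

C1 and C3 have the same parity, so their axial bonds point in the same direction.
With same-parity carbons, two substituents on the same face are both axial or both equatorial; opposite faces give one of each.
Here the groups are axial/axial → same face → cis.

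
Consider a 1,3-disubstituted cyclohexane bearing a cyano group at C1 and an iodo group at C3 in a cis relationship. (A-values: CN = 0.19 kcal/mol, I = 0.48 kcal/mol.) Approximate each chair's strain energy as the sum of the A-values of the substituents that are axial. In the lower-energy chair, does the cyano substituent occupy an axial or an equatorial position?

C1 and C3 have the same parity, so for the cis isomer the two substituents are e,e in one chair and a,a in the other.
Chair I (cyano axial, iodo axial): E = 0.67 kcal/mol.
Chair II (cyano equatorial, iodo equatorial): E = 0.00 kcal/mol.
Chair II is the more stable (lower-energy) conformer, and in that chair the cyano group is equatorial.

equatorial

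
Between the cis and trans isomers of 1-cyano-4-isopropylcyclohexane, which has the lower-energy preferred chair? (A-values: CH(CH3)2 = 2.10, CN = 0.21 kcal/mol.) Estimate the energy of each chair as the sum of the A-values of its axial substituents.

At 1,4 positions (parity opposite): cis → (a,e or e,a); trans → (e,e or a,a).
Best chair for cis: E = 0.21 kcal/mol; best chair for trans: E = 0.00 kcal/mol.
The trans isomer is lower by 0.21 kcal/mol.

trans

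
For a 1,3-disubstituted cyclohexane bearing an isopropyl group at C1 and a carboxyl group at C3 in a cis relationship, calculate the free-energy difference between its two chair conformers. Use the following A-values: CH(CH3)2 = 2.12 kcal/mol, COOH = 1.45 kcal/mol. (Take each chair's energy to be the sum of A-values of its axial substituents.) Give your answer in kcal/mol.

3.57 kcal/mol

C1 and C3 have the same parity, so for the cis isomer the two substituents are e,e in one chair and a,a in the other.
Chair I (isopropyl axial, carboxyl axial): E = 3.57 kcal/mol.
Chair II (isopropyl equatorial, carboxyl equatorial): E = 0.00 kcal/mol.
ΔE = 3.57 − 0.00 = 3.57 kcal/mol; chair II is more stable.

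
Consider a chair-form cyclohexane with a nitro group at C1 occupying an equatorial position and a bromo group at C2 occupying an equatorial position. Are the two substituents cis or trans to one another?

trans

C1 and C2 have opposite parity, so their axial bonds point in opposite directions.
With opposite-parity carbons, two substituents on the same face are one axial and one equatorial; opposite faces give both axial or both equatorial.
Here the groups are equatorial/equatorial → opposite face → trans.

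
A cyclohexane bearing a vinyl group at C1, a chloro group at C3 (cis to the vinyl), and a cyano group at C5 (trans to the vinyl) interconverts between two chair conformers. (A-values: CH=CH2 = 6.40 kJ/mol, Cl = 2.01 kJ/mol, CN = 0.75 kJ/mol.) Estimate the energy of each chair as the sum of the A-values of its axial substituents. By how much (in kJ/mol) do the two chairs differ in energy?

Chair I (vinyl axial, chloro axial, cyano equatorial): E = 8.41 kJ/mol.
Chair II (vinyl equatorial, chloro equatorial, cyano axial): E = 0.75 kJ/mol.
ΔE = 8.41 − 0.75 = 7.66 kJ/mol; chair II is more stable.

7.66 kJ/mol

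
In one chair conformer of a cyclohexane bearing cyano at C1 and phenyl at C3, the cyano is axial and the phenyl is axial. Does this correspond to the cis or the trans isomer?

C1 and C3 have the same parity, so their axial bonds point in the same direction.
With same-parity carbons, two substituents on the same face are both axial or both equatorial; opposite faces give one of each.
Here the groups are axial/axial → same face → cis.

cis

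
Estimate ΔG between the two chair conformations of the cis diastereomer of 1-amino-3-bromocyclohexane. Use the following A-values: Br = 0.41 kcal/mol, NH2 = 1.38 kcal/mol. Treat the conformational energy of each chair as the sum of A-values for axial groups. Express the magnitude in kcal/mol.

1.79 kcal/mol

C1 and C3 have the same parity, so for the cis isomer the two substituents are e,e in one chair and a,a in the other.
Chair I (bromo axial, amino axial): E = 1.79 kcal/mol.
Chair II (bromo equatorial, amino equatorial): E = 0.00 kcal/mol.
ΔE = 1.79 − 0.00 = 1.79 kcal/mol; chair II is more stable.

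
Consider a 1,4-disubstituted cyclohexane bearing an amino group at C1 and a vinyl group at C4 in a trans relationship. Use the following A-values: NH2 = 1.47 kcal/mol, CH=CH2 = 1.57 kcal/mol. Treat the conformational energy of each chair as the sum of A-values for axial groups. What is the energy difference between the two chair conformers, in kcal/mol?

3.04 kcal/mol

C1 and C4 have opposite parity, so for the trans isomer the two substituents are e,e in one chair and a,a in the other.
Chair I (amino axial, vinyl axial): E = 3.04 kcal/mol.
Chair II (amino equatorial, vinyl equatorial): E = 0.00 kcal/mol.
ΔE = 3.04 − 0.00 = 3.04 kcal/mol; chair II is more stable.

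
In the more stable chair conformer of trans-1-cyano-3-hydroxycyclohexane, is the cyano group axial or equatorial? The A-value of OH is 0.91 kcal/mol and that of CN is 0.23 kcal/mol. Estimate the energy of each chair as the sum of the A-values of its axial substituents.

axial

C1 and C3 have the same parity, so for the trans isomer the two substituents are one axial and one equatorial in each chair.
Chair I (hydroxyl axial, cyano equatorial): E = 0.91 kcal/mol.
Chair II (hydroxyl equatorial, cyano axial): E = 0.23 kcal/mol.
Chair II is the more stable (lower-energy) conformer, and in that chair the cyano group is axial.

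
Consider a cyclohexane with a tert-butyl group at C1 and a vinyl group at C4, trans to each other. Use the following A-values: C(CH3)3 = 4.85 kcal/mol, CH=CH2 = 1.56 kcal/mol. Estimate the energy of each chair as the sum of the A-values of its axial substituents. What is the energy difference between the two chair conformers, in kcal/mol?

C1 and C4 have opposite parity, so for the trans isomer the two substituents are e,e in one chair and a,a in the other.
Chair I (tert-butyl axial, vinyl axial): E = 6.41 kcal/mol.
Chair II (tert-butyl equatorial, vinyl equatorial): E = 0.00 kcal/mol.
ΔE = 6.41 − 0.00 = 6.41 kcal/mol; chair II is more stable.

6.41 kcal/mol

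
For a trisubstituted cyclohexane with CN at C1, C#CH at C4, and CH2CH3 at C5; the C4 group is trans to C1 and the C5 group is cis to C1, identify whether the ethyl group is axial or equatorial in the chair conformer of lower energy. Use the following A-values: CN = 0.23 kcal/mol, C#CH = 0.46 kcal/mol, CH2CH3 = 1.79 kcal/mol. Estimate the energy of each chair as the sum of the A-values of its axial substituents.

Chair I (cyano axial, ethynyl axial, ethyl axial): E = 2.48 kcal/mol.
Chair II (cyano equatorial, ethynyl equatorial, ethyl equatorial): E = 0.00 kcal/mol.
Chair II is the more stable (lower-energy) conformer, and in that chair the ethyl group is equatorial.

equatorial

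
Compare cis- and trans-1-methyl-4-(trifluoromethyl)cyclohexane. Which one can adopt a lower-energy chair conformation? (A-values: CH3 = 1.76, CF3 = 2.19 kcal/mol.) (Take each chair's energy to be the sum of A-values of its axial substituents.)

trans

At 1,4 positions (parity opposite): cis → (a,e or e,a); trans → (e,e or a,a).
Best chair for cis: E = 1.76 kcal/mol; best chair for trans: E = 0.00 kcal/mol.
The trans isomer is lower by 1.76 kcal/mol.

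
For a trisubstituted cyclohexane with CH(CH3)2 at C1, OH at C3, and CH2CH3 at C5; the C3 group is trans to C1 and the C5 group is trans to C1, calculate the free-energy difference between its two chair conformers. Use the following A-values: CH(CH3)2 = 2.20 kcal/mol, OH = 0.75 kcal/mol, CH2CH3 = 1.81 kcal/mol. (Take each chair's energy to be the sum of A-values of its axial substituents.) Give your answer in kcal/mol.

Chair I (isopropyl axial, hydroxyl equatorial, ethyl equatorial): E = 2.20 kcal/mol.
Chair II (isopropyl equatorial, hydroxyl axial, ethyl axial): E = 2.56 kcal/mol.
ΔE = 2.56 − 2.20 = 0.36 kcal/mol; chair I is more stable.

0.36 kcal/mol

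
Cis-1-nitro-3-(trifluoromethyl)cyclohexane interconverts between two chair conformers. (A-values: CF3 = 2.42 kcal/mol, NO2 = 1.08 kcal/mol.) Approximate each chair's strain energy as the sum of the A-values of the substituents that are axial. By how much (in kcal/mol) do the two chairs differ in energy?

C1 and C3 have the same parity, so for the cis isomer the two substituents are e,e in one chair and a,a in the other.
Chair I (trifluoromethyl axial, nitro axial): E = 3.50 kcal/mol.
Chair II (trifluoromethyl equatorial, nitro equatorial): E = 0.00 kcal/mol.
ΔE = 3.50 − 0.00 = 3.50 kcal/mol; chair II is more stable.

3.50 kcal/mol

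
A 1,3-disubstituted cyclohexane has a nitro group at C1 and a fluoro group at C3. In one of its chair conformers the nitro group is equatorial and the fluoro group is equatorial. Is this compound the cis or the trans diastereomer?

C1 and C3 have the same parity, so their axial bonds point in the same direction.
With same-parity carbons, two substituents on the same face are both axial or both equatorial; opposite faces give one of each.
Here the groups are equatorial/equatorial → same face → cis.

cis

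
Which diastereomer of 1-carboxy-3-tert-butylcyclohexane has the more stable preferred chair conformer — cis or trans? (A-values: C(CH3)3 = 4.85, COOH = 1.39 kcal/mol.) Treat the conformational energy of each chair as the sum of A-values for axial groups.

cis

At 1,3 positions (parity same): cis → (e,e or a,a); trans → (a,e or e,a).
Best chair for cis: E = 0.00 kcal/mol; best chair for trans: E = 1.39 kcal/mol.
The cis isomer is lower by 1.39 kcal/mol.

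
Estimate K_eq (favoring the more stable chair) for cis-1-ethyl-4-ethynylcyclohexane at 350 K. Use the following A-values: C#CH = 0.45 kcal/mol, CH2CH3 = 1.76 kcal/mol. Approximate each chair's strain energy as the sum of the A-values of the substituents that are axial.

C1 and C4 have opposite parity, so for the cis isomer the two substituents are one axial and one equatorial in each chair.
Chair I (ethynyl axial, ethyl equatorial): E = 0.45 kcal/mol; chair II (ethynyl equatorial, ethyl axial): E = 1.76 kcal/mol.
ΔG = 1.31 kcal/mol between the two chairs.
K = exp(ΔG/RT) with R = 1.987×10⁻³ kcal mol⁻¹ K⁻¹ and T = 350 K gives K ≈ 6.58.

K ≈ 6.58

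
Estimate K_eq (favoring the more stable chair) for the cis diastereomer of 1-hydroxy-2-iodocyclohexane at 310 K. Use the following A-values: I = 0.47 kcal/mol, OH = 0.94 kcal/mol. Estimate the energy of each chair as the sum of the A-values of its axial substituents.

K ≈ 2.14

C1 and C2 have opposite parity, so for the cis isomer the two substituents are one axial and one equatorial in each chair.
Chair I (iodo axial, hydroxyl equatorial): E = 0.47 kcal/mol; chair II (iodo equatorial, hydroxyl axial): E = 0.94 kcal/mol.
ΔG = 0.47 kcal/mol between the two chairs.
K = exp(ΔG/RT) with R = 1.987×10⁻³ kcal mol⁻¹ K⁻¹ and T = 310 K gives K ≈ 2.14.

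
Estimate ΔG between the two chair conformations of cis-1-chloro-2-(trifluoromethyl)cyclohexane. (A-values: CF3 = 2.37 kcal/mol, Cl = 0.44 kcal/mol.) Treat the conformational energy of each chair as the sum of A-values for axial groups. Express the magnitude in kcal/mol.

1.93 kcal/mol

C1 and C2 have opposite parity, so for the cis isomer the two substituents are one axial and one equatorial in each chair.
Chair I (trifluoromethyl axial, chloro equatorial): E = 2.37 kcal/mol.
Chair II (trifluoromethyl equatorial, chloro axial): E = 0.44 kcal/mol.
ΔE = 2.37 − 0.44 = 1.93 kcal/mol; chair II is more stable.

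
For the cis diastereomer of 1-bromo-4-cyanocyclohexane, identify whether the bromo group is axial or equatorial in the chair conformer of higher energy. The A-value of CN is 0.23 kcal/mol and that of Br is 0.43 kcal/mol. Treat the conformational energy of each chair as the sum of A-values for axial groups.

axial

C1 and C4 have opposite parity, so for the cis isomer the two substituents are one axial and one equatorial in each chair.
Chair I (cyano axial, bromo equatorial): E = 0.23 kcal/mol.
Chair II (cyano equatorial, bromo axial): E = 0.43 kcal/mol.
Chair II is the less stable (higher-energy) conformer, and in that chair the bromo group is axial.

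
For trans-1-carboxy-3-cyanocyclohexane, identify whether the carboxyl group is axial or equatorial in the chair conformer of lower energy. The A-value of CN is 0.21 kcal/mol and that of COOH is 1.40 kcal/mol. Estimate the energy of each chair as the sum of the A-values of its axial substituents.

C1 and C3 have the same parity, so for the trans isomer the two substituents are one axial and one equatorial in each chair.
Chair I (cyano axial, carboxyl equatorial): E = 0.21 kcal/mol.
Chair II (cyano equatorial, carboxyl axial): E = 1.40 kcal/mol.
Chair I is the more stable (lower-energy) conformer, and in that chair the carboxyl group is equatorial.

equatorial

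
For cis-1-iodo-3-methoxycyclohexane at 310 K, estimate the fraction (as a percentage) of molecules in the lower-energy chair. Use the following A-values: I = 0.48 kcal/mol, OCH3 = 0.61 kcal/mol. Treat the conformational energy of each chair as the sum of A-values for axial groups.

85.4%

C1 and C3 have the same parity, so for the cis isomer the two substituents are e,e in one chair and a,a in the other.
Chair I (iodo axial, methoxy axial): E = 1.09 kcal/mol; chair II (iodo equatorial, methoxy equatorial): E = 0.00 kcal/mol.
ΔG = 1.09 kcal/mol between the two chairs.
K = exp(ΔG/RT) with R = 1.987×10⁻³ kcal mol⁻¹ K⁻¹ and T = 310 K gives K ≈ 5.87.
Fraction in the lower-energy chair = K/(K+1) = 85.4%.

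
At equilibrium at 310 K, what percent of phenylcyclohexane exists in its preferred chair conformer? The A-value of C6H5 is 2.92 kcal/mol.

One chair has the phenyl group axial (E = 2.92 kcal/mol) and the other has it equatorial (E = 0).
ΔG = 2.92 kcal/mol between the two chairs.
K = exp(ΔG/RT) with R = 1.987×10⁻³ kcal mol⁻¹ K⁻¹ and T = 310 K gives K ≈ 114.
Fraction in the lower-energy chair = K/(K+1) = 99.1%.

99.1%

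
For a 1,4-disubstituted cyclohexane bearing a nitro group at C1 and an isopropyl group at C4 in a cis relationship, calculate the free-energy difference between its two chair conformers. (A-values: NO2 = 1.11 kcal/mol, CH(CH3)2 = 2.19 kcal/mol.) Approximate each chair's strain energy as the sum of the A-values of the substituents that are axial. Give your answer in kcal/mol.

C1 and C4 have opposite parity, so for the cis isomer the two substituents are one axial and one equatorial in each chair.
Chair I (nitro axial, isopropyl equatorial): E = 1.11 kcal/mol.
Chair II (nitro equatorial, isopropyl axial): E = 2.19 kcal/mol.
ΔE = 2.19 − 1.11 = 1.08 kcal/mol; chair I is more stable.

1.08 kcal/mol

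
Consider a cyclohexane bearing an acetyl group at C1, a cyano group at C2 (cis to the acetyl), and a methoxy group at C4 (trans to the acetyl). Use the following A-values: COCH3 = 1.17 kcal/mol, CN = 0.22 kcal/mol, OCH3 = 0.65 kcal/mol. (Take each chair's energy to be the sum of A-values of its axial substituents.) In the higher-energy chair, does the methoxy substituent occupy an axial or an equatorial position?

Chair I (acetyl axial, cyano equatorial, methoxy axial): E = 1.82 kcal/mol.
Chair II (acetyl equatorial, cyano axial, methoxy equatorial): E = 0.22 kcal/mol.
Chair I is the less stable (higher-energy) conformer, and in that chair the methoxy group is axial.

axial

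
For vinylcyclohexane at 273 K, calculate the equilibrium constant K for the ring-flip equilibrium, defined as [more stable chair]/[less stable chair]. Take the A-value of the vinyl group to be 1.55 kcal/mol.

One chair has the vinyl group axial (E = 1.55 kcal/mol) and the other has it equatorial (E = 0).
ΔG = 1.55 kcal/mol between the two chairs.
K = exp(ΔG/RT) with R = 1.987×10⁻³ kcal mol⁻¹ K⁻¹ and T = 273 K gives K ≈ 17.4.

K ≈ 17.4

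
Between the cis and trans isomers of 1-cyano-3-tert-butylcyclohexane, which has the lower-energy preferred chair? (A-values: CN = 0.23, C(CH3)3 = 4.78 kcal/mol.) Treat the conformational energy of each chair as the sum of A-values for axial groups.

cis

At 1,3 positions (parity same): cis → (e,e or a,a); trans → (a,e or e,a).
Best chair for cis: E = 0.00 kcal/mol; best chair for trans: E = 0.23 kcal/mol.
The cis isomer is lower by 0.23 kcal/mol.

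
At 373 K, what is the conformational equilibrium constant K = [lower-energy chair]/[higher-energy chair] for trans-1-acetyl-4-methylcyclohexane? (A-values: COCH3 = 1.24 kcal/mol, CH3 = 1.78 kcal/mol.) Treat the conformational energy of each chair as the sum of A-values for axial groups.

K ≈ 58.8

C1 and C4 have opposite parity, so for the trans isomer the two substituents are e,e in one chair and a,a in the other.
Chair I (acetyl axial, methyl axial): E = 3.02 kcal/mol; chair II (acetyl equatorial, methyl equatorial): E = 0.00 kcal/mol.
ΔG = 3.02 kcal/mol between the two chairs.
K = exp(ΔG/RT) with R = 1.987×10⁻³ kcal mol⁻¹ K⁻¹ and T = 373 K gives K ≈ 58.8.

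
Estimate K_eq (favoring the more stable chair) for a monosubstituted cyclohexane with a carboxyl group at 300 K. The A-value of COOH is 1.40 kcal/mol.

K ≈ 10.5

One chair has the carboxyl group axial (E = 1.40 kcal/mol) and the other has it equatorial (E = 0).
ΔG = 1.40 kcal/mol between the two chairs.
K = exp(ΔG/RT) with R = 1.987×10⁻³ kcal mol⁻¹ K⁻¹ and T = 300 K gives K ≈ 10.5.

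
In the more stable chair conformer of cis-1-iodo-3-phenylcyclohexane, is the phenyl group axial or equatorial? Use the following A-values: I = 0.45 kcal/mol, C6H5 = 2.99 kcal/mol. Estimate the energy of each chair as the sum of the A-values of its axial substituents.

equatorial

C1 and C3 have the same parity, so for the cis isomer the two substituents are e,e in one chair and a,a in the other.
Chair I (iodo axial, phenyl axial): E = 3.44 kcal/mol.
Chair II (iodo equatorial, phenyl equatorial): E = 0.00 kcal/mol.
Chair II is the more stable (lower-energy) conformer, and in that chair the phenyl group is equatorial.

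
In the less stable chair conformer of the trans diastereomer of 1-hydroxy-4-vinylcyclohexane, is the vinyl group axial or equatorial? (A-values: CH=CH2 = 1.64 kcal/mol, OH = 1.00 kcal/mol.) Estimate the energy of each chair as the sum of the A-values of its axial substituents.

C1 and C4 have opposite parity, so for the trans isomer the two substituents are e,e in one chair and a,a in the other.
Chair I (vinyl axial, hydroxyl axial): E = 2.64 kcal/mol.
Chair II (vinyl equatorial, hydroxyl equatorial): E = 0.00 kcal/mol.
Chair I is the less stable (higher-energy) conformer, and in that chair the vinyl group is axial.

axial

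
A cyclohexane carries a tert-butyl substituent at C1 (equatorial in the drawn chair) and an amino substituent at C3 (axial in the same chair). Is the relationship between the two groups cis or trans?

C1 and C3 have the same parity, so their axial bonds point in the same direction.
With same-parity carbons, two substituents on the same face are both axial or both equatorial; opposite faces give one of each.
Here the groups are equatorial/axial → opposite face → trans.

trans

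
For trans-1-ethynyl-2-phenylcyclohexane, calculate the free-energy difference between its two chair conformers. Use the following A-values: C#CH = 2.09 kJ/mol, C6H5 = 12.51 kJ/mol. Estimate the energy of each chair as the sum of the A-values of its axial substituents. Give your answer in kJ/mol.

14.60 kJ/mol

C1 and C2 have opposite parity, so for the trans isomer the two substituents are e,e in one chair and a,a in the other.
Chair I (ethynyl axial, phenyl axial): E = 14.60 kJ/mol.
Chair II (ethynyl equatorial, phenyl equatorial): E = 0.00 kJ/mol.
ΔE = 14.60 − 0.00 = 14.60 kJ/mol; chair II is more stable.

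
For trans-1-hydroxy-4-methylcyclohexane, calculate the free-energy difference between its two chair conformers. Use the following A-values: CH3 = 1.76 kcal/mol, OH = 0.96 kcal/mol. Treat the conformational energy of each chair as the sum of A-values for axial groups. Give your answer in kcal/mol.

2.72 kcal/mol

C1 and C4 have opposite parity, so for the trans isomer the two substituents are e,e in one chair and a,a in the other.
Chair I (methyl axial, hydroxyl axial): E = 2.72 kcal/mol.
Chair II (methyl equatorial, hydroxyl equatorial): E = 0.00 kcal/mol.
ΔE = 2.72 − 0.00 = 2.72 kcal/mol; chair II is more stable.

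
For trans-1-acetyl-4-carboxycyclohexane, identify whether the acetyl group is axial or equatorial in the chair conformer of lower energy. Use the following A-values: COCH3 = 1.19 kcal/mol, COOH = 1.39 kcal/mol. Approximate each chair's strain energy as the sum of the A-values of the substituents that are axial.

equatorial

C1 and C4 have opposite parity, so for the trans isomer the two substituents are e,e in one chair and a,a in the other.
Chair I (acetyl axial, carboxyl axial): E = 2.58 kcal/mol.
Chair II (acetyl equatorial, carboxyl equatorial): E = 0.00 kcal/mol.
Chair II is the more stable (lower-energy) conformer, and in that chair the acetyl group is equatorial.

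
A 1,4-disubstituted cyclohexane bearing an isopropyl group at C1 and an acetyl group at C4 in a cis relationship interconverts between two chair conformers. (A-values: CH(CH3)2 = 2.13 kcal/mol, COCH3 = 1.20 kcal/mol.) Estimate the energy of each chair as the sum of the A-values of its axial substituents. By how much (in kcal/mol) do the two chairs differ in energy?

0.93 kcal/mol

C1 and C4 have opposite parity, so for the cis isomer the two substituents are one axial and one equatorial in each chair.
Chair I (isopropyl axial, acetyl equatorial): E = 2.13 kcal/mol.
Chair II (isopropyl equatorial, acetyl axial): E = 1.20 kcal/mol.
ΔE = 2.13 − 1.20 = 0.93 kcal/mol; chair II is more stable.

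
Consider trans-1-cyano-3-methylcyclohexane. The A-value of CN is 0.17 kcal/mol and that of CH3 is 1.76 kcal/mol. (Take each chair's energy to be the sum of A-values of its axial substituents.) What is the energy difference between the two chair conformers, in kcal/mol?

1.59 kcal/mol

C1 and C3 have the same parity, so for the trans isomer the two substituents are one axial and one equatorial in each chair.
Chair I (cyano axial, methyl equatorial): E = 0.17 kcal/mol.
Chair II (cyano equatorial, methyl axial): E = 1.76 kcal/mol.
ΔE = 1.76 − 0.17 = 1.59 kcal/mol; chair I is more stable.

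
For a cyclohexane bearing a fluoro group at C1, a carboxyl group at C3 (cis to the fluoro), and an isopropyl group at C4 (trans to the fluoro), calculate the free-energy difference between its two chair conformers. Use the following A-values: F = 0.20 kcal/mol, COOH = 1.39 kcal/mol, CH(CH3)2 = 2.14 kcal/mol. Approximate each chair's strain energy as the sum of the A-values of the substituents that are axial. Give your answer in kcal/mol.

3.73 kcal/mol

Chair I (fluoro axial, carboxyl axial, isopropyl axial): E = 3.73 kcal/mol.
Chair II (fluoro equatorial, carboxyl equatorial, isopropyl equatorial): E = 0.00 kcal/mol.
ΔE = 3.73 − 0.00 = 3.73 kcal/mol; chair II is more stable.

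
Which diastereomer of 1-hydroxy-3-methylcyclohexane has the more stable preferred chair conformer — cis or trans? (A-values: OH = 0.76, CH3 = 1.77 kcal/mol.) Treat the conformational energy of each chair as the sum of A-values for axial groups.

At 1,3 positions (parity same): cis → (e,e or a,a); trans → (a,e or e,a).
Best chair for cis: E = 0.00 kcal/mol; best chair for trans: E = 0.76 kcal/mol.
The cis isomer is lower by 0.76 kcal/mol.

cis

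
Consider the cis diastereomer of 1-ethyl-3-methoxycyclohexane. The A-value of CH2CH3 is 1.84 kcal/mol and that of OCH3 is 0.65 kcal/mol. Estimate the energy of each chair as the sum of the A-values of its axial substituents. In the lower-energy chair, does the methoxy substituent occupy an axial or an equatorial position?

C1 and C3 have the same parity, so for the cis isomer the two substituents are e,e in one chair and a,a in the other.
Chair I (ethyl axial, methoxy axial): E = 2.49 kcal/mol.
Chair II (ethyl equatorial, methoxy equatorial): E = 0.00 kcal/mol.
Chair II is the more stable (lower-energy) conformer, and in that chair the methoxy group is equatorial.

equatorial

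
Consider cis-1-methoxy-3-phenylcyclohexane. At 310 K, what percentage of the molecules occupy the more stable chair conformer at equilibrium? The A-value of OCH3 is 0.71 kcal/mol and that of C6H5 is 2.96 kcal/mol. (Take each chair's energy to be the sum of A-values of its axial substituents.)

C1 and C3 have the same parity, so for the cis isomer the two substituents are e,e in one chair and a,a in the other.
Chair I (methoxy axial, phenyl axial): E = 3.67 kcal/mol; chair II (methoxy equatorial, phenyl equatorial): E = 0.00 kcal/mol.
ΔG = 3.67 kcal/mol between the two chairs.
K = exp(ΔG/RT) with R = 1.987×10⁻³ kcal mol⁻¹ K⁻¹ and T = 310 K gives K ≈ 387.
Fraction in the lower-energy chair = K/(K+1) = 99.7%.

99.7%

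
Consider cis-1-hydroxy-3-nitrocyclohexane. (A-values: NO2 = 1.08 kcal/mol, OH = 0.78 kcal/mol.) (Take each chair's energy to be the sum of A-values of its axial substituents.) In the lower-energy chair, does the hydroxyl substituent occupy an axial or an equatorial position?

equatorial

C1 and C3 have the same parity, so for the cis isomer the two substituents are e,e in one chair and a,a in the other.
Chair I (nitro axial, hydroxyl axial): E = 1.86 kcal/mol.
Chair II (nitro equatorial, hydroxyl equatorial): E = 0.00 kcal/mol.
Chair II is the more stable (lower-energy) conformer, and in that chair the hydroxyl group is equatorial.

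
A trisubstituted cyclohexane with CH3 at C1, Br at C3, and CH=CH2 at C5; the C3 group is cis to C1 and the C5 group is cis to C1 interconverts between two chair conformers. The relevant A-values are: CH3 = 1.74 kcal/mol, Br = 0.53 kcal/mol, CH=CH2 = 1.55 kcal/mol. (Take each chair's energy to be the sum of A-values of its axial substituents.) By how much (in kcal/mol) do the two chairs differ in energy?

3.82 kcal/mol

Chair I (methyl axial, bromo axial, vinyl axial): E = 3.82 kcal/mol.
Chair II (methyl equatorial, bromo equatorial, vinyl equatorial): E = 0.00 kcal/mol.
ΔE = 3.82 − 0.00 = 3.82 kcal/mol; chair II is more stable.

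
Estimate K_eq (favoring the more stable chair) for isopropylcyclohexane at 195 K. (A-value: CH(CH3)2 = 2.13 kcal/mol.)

One chair has the isopropyl group axial (E = 2.13 kcal/mol) and the other has it equatorial (E = 0).
ΔG = 2.13 kcal/mol between the two chairs.
K = exp(ΔG/RT) with R = 1.987×10⁻³ kcal mol⁻¹ K⁻¹ and T = 195 K gives K ≈ 244.

K ≈ 244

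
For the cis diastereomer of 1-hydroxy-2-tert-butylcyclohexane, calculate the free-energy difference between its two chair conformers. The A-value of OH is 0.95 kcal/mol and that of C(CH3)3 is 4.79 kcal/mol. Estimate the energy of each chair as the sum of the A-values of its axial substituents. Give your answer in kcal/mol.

3.84 kcal/mol

C1 and C2 have opposite parity, so for the cis isomer the two substituents are one axial and one equatorial in each chair.
Chair I (hydroxyl axial, tert-butyl equatorial): E = 0.95 kcal/mol.
Chair II (hydroxyl equatorial, tert-butyl axial): E = 4.79 kcal/mol.
ΔE = 4.79 − 0.95 = 3.84 kcal/mol; chair I is more stable.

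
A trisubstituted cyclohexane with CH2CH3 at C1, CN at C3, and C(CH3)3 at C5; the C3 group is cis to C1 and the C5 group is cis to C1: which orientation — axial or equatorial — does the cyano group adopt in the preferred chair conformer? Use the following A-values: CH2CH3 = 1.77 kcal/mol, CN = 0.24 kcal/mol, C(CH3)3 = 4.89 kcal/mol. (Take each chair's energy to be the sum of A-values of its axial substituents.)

equatorial

Chair I (ethyl axial, cyano axial, tert-butyl axial): E = 6.90 kcal/mol.
Chair II (ethyl equatorial, cyano equatorial, tert-butyl equatorial): E = 0.00 kcal/mol.
Chair II is the more stable (lower-energy) conformer, and in that chair the cyano group is equatorial.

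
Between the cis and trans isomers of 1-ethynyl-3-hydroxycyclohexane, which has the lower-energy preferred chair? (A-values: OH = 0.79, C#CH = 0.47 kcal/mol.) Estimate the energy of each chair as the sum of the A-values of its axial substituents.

cis

At 1,3 positions (parity same): cis → (e,e or a,a); trans → (a,e or e,a).
Best chair for cis: E = 0.00 kcal/mol; best chair for trans: E = 0.47 kcal/mol.
The cis isomer is lower by 0.47 kcal/mol.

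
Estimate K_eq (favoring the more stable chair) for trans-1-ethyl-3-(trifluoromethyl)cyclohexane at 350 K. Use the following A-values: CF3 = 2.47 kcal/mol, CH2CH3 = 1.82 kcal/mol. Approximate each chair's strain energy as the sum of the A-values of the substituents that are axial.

K ≈ 2.55

C1 and C3 have the same parity, so for the trans isomer the two substituents are one axial and one equatorial in each chair.
Chair I (trifluoromethyl axial, ethyl equatorial): E = 2.47 kcal/mol; chair II (trifluoromethyl equatorial, ethyl axial): E = 1.82 kcal/mol.
ΔG = 0.65 kcal/mol between the two chairs.
K = exp(ΔG/RT) with R = 1.987×10⁻³ kcal mol⁻¹ K⁻¹ and T = 350 K gives K ≈ 2.55.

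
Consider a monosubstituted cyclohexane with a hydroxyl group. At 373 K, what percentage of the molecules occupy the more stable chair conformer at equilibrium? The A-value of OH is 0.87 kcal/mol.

One chair has the hydroxyl group axial (E = 0.87 kcal/mol) and the other has it equatorial (E = 0).
ΔG = 0.87 kcal/mol between the two chairs.
K = exp(ΔG/RT) with R = 1.987×10⁻³ kcal mol⁻¹ K⁻¹ and T = 373 K gives K ≈ 3.23.
Fraction in the lower-energy chair = K/(K+1) = 76.4%.

76.4%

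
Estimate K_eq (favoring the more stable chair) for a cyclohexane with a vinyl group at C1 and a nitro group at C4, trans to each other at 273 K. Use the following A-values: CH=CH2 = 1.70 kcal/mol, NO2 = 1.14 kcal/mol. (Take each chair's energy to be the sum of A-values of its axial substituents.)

K ≈ 188

C1 and C4 have opposite parity, so for the trans isomer the two substituents are e,e in one chair and a,a in the other.
Chair I (vinyl axial, nitro axial): E = 2.84 kcal/mol; chair II (vinyl equatorial, nitro equatorial): E = 0.00 kcal/mol.
ΔG = 2.84 kcal/mol between the two chairs.
K = exp(ΔG/RT) with R = 1.987×10⁻³ kcal mol⁻¹ K⁻¹ and T = 273 K gives K ≈ 188.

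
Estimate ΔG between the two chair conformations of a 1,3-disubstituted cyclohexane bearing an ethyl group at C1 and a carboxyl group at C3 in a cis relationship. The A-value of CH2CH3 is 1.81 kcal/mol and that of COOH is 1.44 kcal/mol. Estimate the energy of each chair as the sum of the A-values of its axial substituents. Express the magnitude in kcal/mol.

3.25 kcal/mol

C1 and C3 have the same parity, so for the cis isomer the two substituents are e,e in one chair and a,a in the other.
Chair I (ethyl axial, carboxyl axial): E = 3.25 kcal/mol.
Chair II (ethyl equatorial, carboxyl equatorial): E = 0.00 kcal/mol.
ΔE = 3.25 − 0.00 = 3.25 kcal/mol; chair II is more stable.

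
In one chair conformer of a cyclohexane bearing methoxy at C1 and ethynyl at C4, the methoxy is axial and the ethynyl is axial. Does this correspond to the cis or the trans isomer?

C1 and C4 have opposite parity, so their axial bonds point in opposite directions.
With opposite-parity carbons, two substituents on the same face are one axial and one equatorial; opposite faces give both axial or both equatorial.
Here the groups are axial/axial → opposite face → trans.

trans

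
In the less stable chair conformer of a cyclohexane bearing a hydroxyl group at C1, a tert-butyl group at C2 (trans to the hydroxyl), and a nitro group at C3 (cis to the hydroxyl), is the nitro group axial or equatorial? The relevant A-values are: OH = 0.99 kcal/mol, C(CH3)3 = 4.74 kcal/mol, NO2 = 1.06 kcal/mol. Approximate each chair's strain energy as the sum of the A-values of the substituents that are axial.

axial

Chair I (hydroxyl axial, tert-butyl axial, nitro axial): E = 6.79 kcal/mol.
Chair II (hydroxyl equatorial, tert-butyl equatorial, nitro equatorial): E = 0.00 kcal/mol.
Chair I is the less stable (higher-energy) conformer, and in that chair the nitro group is axial.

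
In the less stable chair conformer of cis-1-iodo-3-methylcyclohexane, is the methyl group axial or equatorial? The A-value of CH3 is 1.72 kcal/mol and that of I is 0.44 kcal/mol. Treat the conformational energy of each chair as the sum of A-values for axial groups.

axial

C1 and C3 have the same parity, so for the cis isomer the two substituents are e,e in one chair and a,a in the other.
Chair I (methyl axial, iodo axial): E = 2.16 kcal/mol.
Chair II (methyl equatorial, iodo equatorial): E = 0.00 kcal/mol.
Chair I is the less stable (higher-energy) conformer, and in that chair the methyl group is axial.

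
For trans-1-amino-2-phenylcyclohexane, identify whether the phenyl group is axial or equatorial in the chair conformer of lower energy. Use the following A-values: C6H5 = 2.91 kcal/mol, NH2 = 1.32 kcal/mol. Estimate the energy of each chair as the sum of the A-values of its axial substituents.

equatorial

C1 and C2 have opposite parity, so for the trans isomer the two substituents are e,e in one chair and a,a in the other.
Chair I (phenyl axial, amino axial): E = 4.23 kcal/mol.
Chair II (phenyl equatorial, amino equatorial): E = 0.00 kcal/mol.
Chair II is the more stable (lower-energy) conformer, and in that chair the phenyl group is equatorial.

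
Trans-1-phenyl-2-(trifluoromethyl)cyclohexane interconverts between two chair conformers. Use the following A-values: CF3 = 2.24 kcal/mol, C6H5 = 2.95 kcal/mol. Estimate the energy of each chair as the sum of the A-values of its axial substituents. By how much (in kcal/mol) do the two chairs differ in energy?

5.19 kcal/mol

C1 and C2 have opposite parity, so for the trans isomer the two substituents are e,e in one chair and a,a in the other.
Chair I (trifluoromethyl axial, phenyl axial): E = 5.19 kcal/mol.
Chair II (trifluoromethyl equatorial, phenyl equatorial): E = 0.00 kcal/mol.
ΔE = 5.19 − 0.00 = 5.19 kcal/mol; chair II is more stable.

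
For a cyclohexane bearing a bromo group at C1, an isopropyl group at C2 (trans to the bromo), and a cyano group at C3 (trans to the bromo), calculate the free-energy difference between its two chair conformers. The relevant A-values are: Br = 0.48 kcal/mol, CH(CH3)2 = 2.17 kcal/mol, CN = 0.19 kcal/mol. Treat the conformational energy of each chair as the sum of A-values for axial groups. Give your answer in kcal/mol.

2.46 kcal/mol

Chair I (bromo axial, isopropyl axial, cyano equatorial): E = 2.65 kcal/mol.
Chair II (bromo equatorial, isopropyl equatorial, cyano axial): E = 0.19 kcal/mol.
ΔE = 2.65 − 0.19 = 2.46 kcal/mol; chair II is more stable.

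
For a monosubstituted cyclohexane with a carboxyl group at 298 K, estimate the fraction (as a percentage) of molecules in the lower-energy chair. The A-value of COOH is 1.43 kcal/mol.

91.8%

One chair has the carboxyl group axial (E = 1.43 kcal/mol) and the other has it equatorial (E = 0).
ΔG = 1.43 kcal/mol between the two chairs.
K = exp(ΔG/RT) with R = 1.987×10⁻³ kcal mol⁻¹ K⁻¹ and T = 298 K gives K ≈ 11.2.
Fraction in the lower-energy chair = K/(K+1) = 91.8%.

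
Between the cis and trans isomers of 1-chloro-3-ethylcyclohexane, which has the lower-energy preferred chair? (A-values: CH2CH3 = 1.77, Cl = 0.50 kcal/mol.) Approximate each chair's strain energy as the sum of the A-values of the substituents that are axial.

At 1,3 positions (parity same): cis → (e,e or a,a); trans → (a,e or e,a).
Best chair for cis: E = 0.00 kcal/mol; best chair for trans: E = 0.50 kcal/mol.
The cis isomer is lower by 0.50 kcal/mol.

cis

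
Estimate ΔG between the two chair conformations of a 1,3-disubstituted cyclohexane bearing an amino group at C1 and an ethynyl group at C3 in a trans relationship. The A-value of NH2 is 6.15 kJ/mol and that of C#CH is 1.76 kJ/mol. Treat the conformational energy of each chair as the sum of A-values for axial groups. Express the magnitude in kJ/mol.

C1 and C3 have the same parity, so for the trans isomer the two substituents are one axial and one equatorial in each chair.
Chair I (amino axial, ethynyl equatorial): E = 6.15 kJ/mol.
Chair II (amino equatorial, ethynyl axial): E = 1.76 kJ/mol.
ΔE = 6.15 − 1.76 = 4.39 kJ/mol; chair II is more stable.

4.39 kJ/mol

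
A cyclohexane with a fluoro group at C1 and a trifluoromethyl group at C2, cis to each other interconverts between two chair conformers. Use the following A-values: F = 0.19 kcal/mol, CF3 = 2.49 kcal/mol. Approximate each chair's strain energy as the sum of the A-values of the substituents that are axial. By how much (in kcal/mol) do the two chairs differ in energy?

2.30 kcal/mol

C1 and C2 have opposite parity, so for the cis isomer the two substituents are one axial and one equatorial in each chair.
Chair I (fluoro axial, trifluoromethyl equatorial): E = 0.19 kcal/mol.
Chair II (fluoro equatorial, trifluoromethyl axial): E = 2.49 kcal/mol.
ΔE = 2.49 − 0.19 = 2.30 kcal/mol; chair I is more stable.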